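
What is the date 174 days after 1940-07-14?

1941-01-04

Count 174 days after July 14, 1940:
July 1940: 31 − 14 = 17 days remain.
Then August (31), September (30), October (31), November (30), December (31): 31 + 30 + 31 + 30 + 31 = 153 days.
January 1–4, 1941: 4 days.
Total: 17 + 153 + 4 = 174 days.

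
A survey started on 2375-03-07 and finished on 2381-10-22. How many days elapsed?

Day-of-year of March 7, 2375: 66.
Day-of-year of October 22, 2381: 295.
2375 has 365 days, so 365 − 66 = 299 days remain in 2375.
Full years: 2376: 366; 2377: 365; 2378: 365; 2379: 365; 2380: 366. Sum = 1827.
Total: 299 + 1827 + 295 = 2421 days.

2421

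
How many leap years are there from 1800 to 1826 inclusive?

Years divisible by 4 in [1800, 1826]: 1800, 1804, 1808, 1812, 1816, 1820, 1824.
Of these, 1800 is divisible by 100 but not 400, so not leap.
Leap years: 7 − 1 = 6.

6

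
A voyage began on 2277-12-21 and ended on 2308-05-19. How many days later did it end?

11106

Day-of-year of December 21, 2277: 355.
Day-of-year of May 19, 2308: 140.
2277 has 365 days, so 365 − 355 = 10 days remain in 2277.
Full years 2278–2307: 24 common + 6 leap = 24×365 + 6×366 = 10956 days.
Total: 10 + 10956 + 140 = 11106 days.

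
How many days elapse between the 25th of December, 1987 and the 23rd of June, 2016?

10408

From December 25, 1987 to December 25, 2015: 28 years, of which 7 contain a Feb 29 — 21×365 + 7×366 = 10227 days.
(2000 is a leap year (divisible by 400).)
December 2015: 31 − 25 = 6 days remain.
Then January (31), February 2016 (29), March (31), April (30), May (31): 31 + 29 + 31 + 30 + 31 = 152 days.
June 1–23, 2016: 23 days.
Residual: 181 days.
Total: 10408 days.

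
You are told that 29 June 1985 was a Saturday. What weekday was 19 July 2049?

Monday

Day-of-year of June 29, 1985: 180.
Day-of-year of July 19, 2049: 200.
1985 has 365 days, so 365 − 180 = 185 days remain in 1985.
Full years 1986–2048: 47 common + 16 leap = 47×365 + 16×366 = 23011 days.
Total: 185 + 23011 + 200 = 23396 days.
23396 mod 7 = 2, so 2 days after Saturday is Monday.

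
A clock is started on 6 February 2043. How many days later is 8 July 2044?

518

February 6, 2043 → February 6, 2044: 365 days.
February 2044: 29 − 6 = 23 days remain (2044 is a leap year, so February has 29 days).
Then March (31), April (30), May (31), June (30): 31 + 30 + 31 + 30 = 122 days.
July 1–8, 2044: 8 days.
Residual: 153 days.
Total: 518 days.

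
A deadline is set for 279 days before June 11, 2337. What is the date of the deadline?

September 5, 2336

Count 279 days before June 11, 2337:
Day-of-year of September 5, 2336: 249.
Day-of-year of June 11, 2337: 162.
2336 has 366 days, so 366 − 249 = 117 days remain in 2336.
Total: 117 + 162 = 279 days.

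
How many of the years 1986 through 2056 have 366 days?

18

Years divisible by 4: 1988, 1992, …, 2056 — 18 in all.
2000 is divisible by 400, so still leap.
No century exceptions apply. Count: 18.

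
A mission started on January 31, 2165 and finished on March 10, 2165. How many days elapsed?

38

January 2165: 31 − 31 = 0 days remain.
Then February 2165 (28): 28 days.
March 1–10, 2165: 10 days.
Total: 0 + 28 + 10 = 38 days.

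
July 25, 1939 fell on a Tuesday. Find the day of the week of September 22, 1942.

Tuesday

July 25, 1939 → July 25, 1940: 366 days (1940 is a leap year).
July 25, 1940 → July 25, 1941: 365 days.
July 25, 1941 → July 25, 1942: 365 days.
July 1942: 31 − 25 = 6 days remain.
Then August (31): 31 days.
September 1–22, 1942: 22 days.
Residual: 59 days.
Total: 1155 days.
1155 is a multiple of 7, so September 22, 1942 falls on the same weekday: Tuesday.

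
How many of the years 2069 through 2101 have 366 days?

7

Years divisible by 4 in [2069, 2101]: 2072, 2076, 2080, 2084, 2088, 2092, 2096, 2100.
Of these, 2100 is divisible by 100 but not 400, so not leap.
Leap years: 8 − 1 = 7.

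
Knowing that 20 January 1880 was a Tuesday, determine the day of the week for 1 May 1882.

January 20, 1880 → January 20, 1881: 366 days (1880 is a leap year).
January 20, 1881 → January 20, 1882: 365 days.
January 1882: 31 − 20 = 11 days remain.
Then February 1882 (28), March (31), April (30): 28 + 31 + 30 = 89 days.
May 1, 1882: 1 day.
Residual: 101 days.
Total: 832 days.
832 mod 7 = 6, so 6 days after Tuesday is Monday.

Monday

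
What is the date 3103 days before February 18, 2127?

August 21, 2118

Count 3103 days before February 18, 2127:
From August 21, 2118 to August 21, 2126: 8 years, of which 2 contain a Feb 29 — 6×365 + 2×366 = 2922 days.
August 2126: 31 − 21 = 10 days remain.
Then September (30), October (31), November (30), December (31), January (31): 30 + 31 + 30 + 31 + 31 = 153 days.
February 1–18, 2127: 18 days (2127 is not a leap year).
Residual: 181 days.
Total: 3103 days.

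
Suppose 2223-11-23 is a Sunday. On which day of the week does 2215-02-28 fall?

Count forward from the earlier date (February 28, 2215) to the later (November 23, 2223):
Day-of-year of February 28, 2215: 59.
Day-of-year of November 23, 2223: 327.
2215 has 365 days, so 365 − 59 = 306 days remain in 2215.
Full years 2216–2222: 5 common + 2 leap = 5×365 + 2×366 = 2557 days.
Total: 306 + 2557 + 327 = 3190 days.
3190 mod 7 = 5, so 5 days before Sunday is Tuesday.

Tuesday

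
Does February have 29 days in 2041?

No

2041 is not a leap year.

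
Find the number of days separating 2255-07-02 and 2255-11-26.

147

July 2255: 31 − 2 = 29 days remain.
Then August (31), September (30), October (31): 31 + 30 + 31 = 92 days.
November 1–26, 2255: 26 days.
Total: 29 + 92 + 26 = 147 days.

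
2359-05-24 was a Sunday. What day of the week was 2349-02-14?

Monday

Count forward from the earlier date (February 14, 2349) to the later (May 24, 2359):
Day-of-year of February 14, 2349: 45.
Day-of-year of May 24, 2359: 144.
2349 has 365 days, so 365 − 45 = 320 days remain in 2349.
Full years 2350–2358: 7 common + 2 leap = 7×365 + 2×366 = 3287 days.
Total: 320 + 3287 + 144 = 3751 days.
3751 mod 7 = 6, so 6 days before Sunday is Monday.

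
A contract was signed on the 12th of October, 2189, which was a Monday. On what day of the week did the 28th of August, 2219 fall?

Day-of-year of October 12, 2189: 285.
Day-of-year of August 28, 2219: 240.
2189 has 365 days, so 365 − 285 = 80 days remain in 2189.
Full years 2190–2218: 23 common + 6 leap = 23×365 + 6×366 = 10591 days.
Total: 80 + 10591 + 240 = 10911 days.
10911 mod 7 = 5, so 5 days after Monday is Saturday.

Saturday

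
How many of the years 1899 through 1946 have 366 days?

Years divisible by 4 in [1899, 1946]: 1900, 1904, 1908, 1912, 1916, 1920, 1924, 1928, 1932, 1936, 1940, 1944.
Of these, 1900 is divisible by 100 but not 400, so not leap.
Leap years: 12 − 1 = 11.

11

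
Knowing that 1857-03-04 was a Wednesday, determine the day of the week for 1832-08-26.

Sunday

Count forward from the earlier date (August 26, 1832) to the later (March 4, 1857):
From August 26, 1832 to August 26, 1856: 24 years, of which 6 contain a Feb 29 — 18×365 + 6×366 = 8766 days.
August 1856: 31 − 26 = 5 days remain.
Then September (30), October (31), November (30), December (31), January (31), February 1857 (28): 30 + 31 + 30 + 31 + 31 + 28 = 181 days.
March 1–4, 1857: 4 days.
Residual: 190 days.
Total: 8956 days.
8956 mod 7 = 3, so 3 days before Wednesday is Sunday.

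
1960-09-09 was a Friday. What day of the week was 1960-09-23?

Within September 1960: 23 − 9 = 14 days.
14 is a multiple of 7, so 1960-09-23 falls on the same weekday: Friday.

Friday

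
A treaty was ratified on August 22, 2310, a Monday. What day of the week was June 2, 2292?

Count forward from the earlier date (June 2, 2292) to the later (August 22, 2310):
Day-of-year of June 2, 2292: 154.
Day-of-year of August 22, 2310: 234.
2292 has 366 days, so 366 − 154 = 212 days remain in 2292.
Full years 2293–2309: 14 common + 3 leap = 14×365 + 3×366 = 6208 days.
Total: 212 + 6208 + 234 = 6654 days.
6654 mod 7 = 4, so 4 days before Monday is Thursday.

Thursday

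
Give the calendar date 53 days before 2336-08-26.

2336-07-04

Count 53 days before August 26, 2336:
July 2336: 31 − 4 = 27 days remain.
August 1–26, 2336: 26 days.
Total: 27 + 26 = 53 days.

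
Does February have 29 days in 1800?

1800 is not a leap year (divisible by 100 but not 400).

No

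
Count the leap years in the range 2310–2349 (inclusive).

10

Years divisible by 4 in [2310, 2349]: 2312, 2316, 2320, 2324, 2328, 2332, 2336, 2340, 2344, 2348.
No century exceptions apply. Count: 10.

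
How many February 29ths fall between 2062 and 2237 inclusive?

42

Years divisible by 4: 2064, 2068, …, 2236 — 44 in all.
Of these, 2100, 2200 are divisible by 100 but not 400, so not leap.
Leap years: 44 − 2 = 42.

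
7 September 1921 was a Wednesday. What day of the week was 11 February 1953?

From September 7, 1921 to September 7, 1952: 31 years, of which 8 contain a Feb 29 — 23×365 + 8×366 = 11323 days.
September 1952: 30 − 7 = 23 days remain.
Then October (31), November (30), December (31), January (31): 31 + 30 + 31 + 31 = 123 days.
February 1–11, 1953: 11 days (1953 is not a leap year).
Residual: 157 days.
Total: 11480 days.
11480 is a multiple of 7, so 11 February 1953 falls on the same weekday: Wednesday.

Wednesday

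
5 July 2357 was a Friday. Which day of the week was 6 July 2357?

Within July 2357: 6 − 5 = 1 day.
1 mod 7 = 1, so 1 day after Friday is Saturday.

Saturday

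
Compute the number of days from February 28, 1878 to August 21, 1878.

174

February 1878: 28 − 28 = 0 days remain (1878 is not a leap year, so February has 28 days).
Then March (31), April (30), May (31), June (30), July (31): 31 + 30 + 31 + 30 + 31 = 153 days.
August 1–21, 1878: 21 days.
Total: 0 + 153 + 21 = 174 days.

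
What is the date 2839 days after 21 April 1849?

28 January 1857

Count 2839 days after April 21, 1849:
Day-of-year of April 21, 1849: 111.
Day-of-year of January 28, 1857: 28.
1849 has 365 days, so 365 − 111 = 254 days remain in 1849.
Full years 1850–1856: 5 common + 2 leap = 5×365 + 2×366 = 2557 days.
Total: 254 + 2557 + 28 = 2839 days.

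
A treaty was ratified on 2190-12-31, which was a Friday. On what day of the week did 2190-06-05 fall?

Saturday

Count forward from the earlier date (June 5, 2190) to the later (December 31, 2190):
June 2190: 30 − 5 = 25 days remain.
Then July (31), August (31), September (30), October (31), November (30): 31 + 31 + 30 + 31 + 30 = 153 days.
December 1–31, 2190: 31 days.
Total: 25 + 153 + 31 = 209 days.
209 mod 7 = 6, so 6 days before Friday is Saturday.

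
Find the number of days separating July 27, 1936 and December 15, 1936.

July 1936: 31 − 27 = 4 days remain.
Then August (31), September (30), October (31), November (30): 31 + 30 + 31 + 30 = 122 days.
December 1–15, 1936: 15 days.
Total: 4 + 122 + 15 = 141 days.

141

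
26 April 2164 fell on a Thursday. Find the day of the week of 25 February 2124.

Friday

Count forward from the earlier date (February 25, 2124) to the later (April 26, 2164):
Day-of-year of February 25, 2124: 56.
Day-of-year of April 26, 2164: 117.
2124 has 366 days, so 366 − 56 = 310 days remain in 2124.
Full years 2125–2163: 30 common + 9 leap = 30×365 + 9×366 = 14244 days.
Total: 310 + 14244 + 117 = 14671 days.
14671 mod 7 = 6, so 6 days before Thursday is Friday.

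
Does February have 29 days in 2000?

Yes

2000 is a leap year (divisible by 400).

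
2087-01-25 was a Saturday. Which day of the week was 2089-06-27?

January 25, 2087 → January 25, 2088: 365 days.
January 25, 2088 → January 25, 2089: 366 days (2088 is a leap year).
January 2089: 31 − 25 = 6 days remain.
Then February 2089 (28), March (31), April (30), May (31): 28 + 31 + 30 + 31 = 120 days.
June 1–27, 2089: 27 days.
Residual: 153 days.
Total: 884 days.
884 mod 7 = 2, so 2 days after Saturday is Monday.

Monday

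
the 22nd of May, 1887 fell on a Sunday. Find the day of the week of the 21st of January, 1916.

Friday

Day-of-year of May 22, 1887: 142.
Day-of-year of January 21, 1916: 21.
1887 has 365 days, so 365 − 142 = 223 days remain in 1887.
Full years 1888–1915: 22 common + 6 leap = 22×365 + 6×366 = 10226 days.
Total: 223 + 10226 + 21 = 10470 days.
10470 mod 7 = 5, so 5 days after Sunday is Friday.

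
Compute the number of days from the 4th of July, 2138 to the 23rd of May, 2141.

Day-of-year of July 4, 2138: 185.
Day-of-year of May 23, 2141: 143.
2138 has 365 days, so 365 − 185 = 180 days remain in 2138.
Full years: 2139: 365; 2140: 366. Sum = 731.
Total: 180 + 731 + 143 = 1054 days.

1054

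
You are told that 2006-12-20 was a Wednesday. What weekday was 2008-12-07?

Sunday

December 20, 2006 → December 20, 2007: 365 days.
December 2007: 31 − 20 = 11 days remain.
Then 11 full months totalling 335 days.
December 1–7, 2008: 7 days.
Residual: 353 days.
Total: 718 days.
718 mod 7 = 4, so 4 days after Wednesday is Sunday.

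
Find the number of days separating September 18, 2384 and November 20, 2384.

63

September 2384: 30 − 18 = 12 days remain.
Then October (31): 31 days.
November 1–20, 2384: 20 days.
Total: 12 + 31 + 20 = 63 days.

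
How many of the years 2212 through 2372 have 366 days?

Years divisible by 4: 2212, 2216, …, 2372 — 41 in all.
Of these, 2300 is divisible by 100 but not 400, so not leap.
Leap years: 41 − 1 = 40.

40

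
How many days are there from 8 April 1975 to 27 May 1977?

780

April 8, 1975 → April 8, 1976: 366 days (1976 is a leap year).
April 8, 1976 → April 8, 1977: 365 days.
April 1977: 30 − 8 = 22 days remain.
May 1–27, 1977: 27 days.
Residual: 49 days.
Total: 780 days.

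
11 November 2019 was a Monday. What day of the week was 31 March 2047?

From November 11, 2019 to November 11, 2046: 27 years, of which 7 contain a Feb 29 — 20×365 + 7×366 = 9862 days.
November 2046: 30 − 11 = 19 days remain.
Then December (31), January (31), February 2047 (28): 31 + 31 + 28 = 90 days.
March 1–31, 2047: 31 days.
Residual: 140 days.
Total: 10002 days.
10002 mod 7 = 6, so 6 days after Monday is Sunday.

Sunday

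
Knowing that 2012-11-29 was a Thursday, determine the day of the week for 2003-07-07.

Monday

Count forward from the earlier date (July 7, 2003) to the later (November 29, 2012):
From July 7, 2003 to July 7, 2012: 9 years, of which 3 contain a Feb 29 — 6×365 + 3×366 = 3288 days.
July 2012: 31 − 7 = 24 days remain.
Then August (31), September (30), October (31): 31 + 30 + 31 = 92 days.
November 1–29, 2012: 29 days.
Residual: 145 days.
Total: 3433 days.
3433 mod 7 = 3, so 3 days before Thursday is Monday.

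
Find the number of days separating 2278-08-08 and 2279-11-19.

August 8, 2278 → August 8, 2279: 365 days.
August 2279: 31 − 8 = 23 days remain.
Then September (30), October (31): 30 + 31 = 61 days.
November 1–19, 2279: 19 days.
Residual: 103 days.
Total: 468 days.

468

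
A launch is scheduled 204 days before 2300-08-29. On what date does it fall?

2300-02-06

Count 204 days before August 29, 2300:
February 2300: 28 − 6 = 22 days remain (2300 is not a leap year (divisible by 100 but not 400), so February has 28 days).
Then March (31), April (30), May (31), June (30), July (31): 31 + 30 + 31 + 30 + 31 = 153 days.
August 1–29, 2300: 29 days.
Total: 22 + 153 + 29 = 204 days.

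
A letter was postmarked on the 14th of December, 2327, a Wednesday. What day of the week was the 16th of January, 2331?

Friday

December 14, 2327 → December 14, 2328: 366 days (2328 is a leap year).
December 14, 2328 → December 14, 2329: 365 days.
December 14, 2329 → December 14, 2330: 365 days.
December 2330: 31 − 14 = 17 days remain.
January 1–16, 2331: 16 days.
Residual: 33 days.
Total: 1129 days.
1129 mod 7 = 2, so 2 days after Wednesday is Friday.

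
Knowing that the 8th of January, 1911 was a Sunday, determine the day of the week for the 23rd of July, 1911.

Sunday

January 1911: 31 − 8 = 23 days remain.
Then February 1911 (28), March (31), April (30), May (31), June (30): 28 + 31 + 30 + 31 + 30 = 150 days.
July 1–23, 1911: 23 days.
Total: 23 + 150 + 23 = 196 days.
196 is a multiple of 7, so the 23rd of July, 1911 falls on the same weekday: Sunday.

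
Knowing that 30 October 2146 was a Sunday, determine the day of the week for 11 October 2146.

Count forward from the earlier date (October 11, 2146) to the later (October 30, 2146):
Within October 2146: 30 − 11 = 19 days.
19 mod 7 = 5, so 5 days before Sunday is Tuesday.

Tuesday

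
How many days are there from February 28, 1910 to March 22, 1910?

22

February 1910: 28 − 28 = 0 days remain (1910 is not a leap year, so February has 28 days).
March 1–22, 1910: 22 days.
Total: 0 + 22 = 22 days.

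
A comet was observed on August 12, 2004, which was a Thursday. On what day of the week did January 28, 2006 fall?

Saturday

August 2004: 31 − 12 = 19 days remain.
Then 16 full months totalling 487 days.
January 1–28, 2006: 28 days.
Total: 19 + 487 + 28 = 534 days.
534 mod 7 = 2, so 2 days after Thursday is Saturday.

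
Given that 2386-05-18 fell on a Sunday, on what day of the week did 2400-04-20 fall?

Day-of-year of May 18, 2386: 138.
Day-of-year of April 20, 2400: 111.
2386 has 365 days, so 365 − 138 = 227 days remain in 2386.
Full years 2387–2399: 10 common + 3 leap = 10×365 + 3×366 = 4748 days.
Total: 227 + 4748 + 111 = 5086 days.
5086 mod 7 = 4, so 4 days after Sunday is Thursday.

Thursday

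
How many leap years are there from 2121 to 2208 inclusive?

Years divisible by 4: 2124, 2128, …, 2208 — 22 in all.
Of these, 2200 is divisible by 100 but not 400, so not leap.
Leap years: 22 − 1 = 21.

21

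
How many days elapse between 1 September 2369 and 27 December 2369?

September 2369: 30 − 1 = 29 days remain.
Then October (31), November (30): 31 + 30 = 61 days.
December 1–27, 2369: 27 days.
Total: 29 + 61 + 27 = 117 days.

117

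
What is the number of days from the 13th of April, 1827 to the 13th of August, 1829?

April 13, 1827 → April 13, 1828: 366 days (1828 is a leap year).
April 13, 1828 → April 13, 1829: 365 days.
April 1829: 30 − 13 = 17 days remain.
Then May (31), June (30), July (31): 31 + 30 + 31 = 92 days.
August 1–13, 1829: 13 days.
Residual: 122 days.
Total: 853 days.

853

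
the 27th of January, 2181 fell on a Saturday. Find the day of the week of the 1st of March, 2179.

Count forward from the earlier date (March 1, 2179) to the later (January 27, 2181):
March 1, 2179 → March 1, 2180: 366 days (2180 is a leap year).
March 2180: 31 − 1 = 30 days remain.
Then 9 full months totalling 275 days.
January 1–27, 2181: 27 days.
Residual: 332 days.
Total: 698 days.
698 mod 7 = 5, so 5 days before Saturday is Monday.

Monday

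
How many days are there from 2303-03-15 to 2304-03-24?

375

March 2303: 31 − 15 = 16 days remain.
Then 11 full months totalling 335 days.
March 1–24, 2304: 24 days.
Total: 16 + 335 + 24 = 375 days.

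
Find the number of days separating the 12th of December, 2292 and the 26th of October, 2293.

December 2292: 31 − 12 = 19 days remain.
Then 9 full months totalling 273 days.
October 1–26, 2293: 26 days.
Total: 19 + 273 + 26 = 318 days.

318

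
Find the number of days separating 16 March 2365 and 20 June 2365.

March 2365: 31 − 16 = 15 days remain.
Then April (30), May (31): 30 + 31 = 61 days.
June 1–20, 2365: 20 days.
Total: 15 + 61 + 20 = 96 days.

96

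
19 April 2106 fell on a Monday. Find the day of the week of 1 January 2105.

Count forward from the earlier date (January 1, 2105) to the later (April 19, 2106):
Day-of-year of January 1, 2105: 1.
Day-of-year of April 19, 2106: 109.
2105 has 365 days, so 365 − 1 = 364 days remain in 2105.
Total: 364 + 109 = 473 days.
473 mod 7 = 4, so 4 days before Monday is Thursday.

Thursday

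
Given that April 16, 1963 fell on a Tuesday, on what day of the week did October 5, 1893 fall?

Thursday

Count forward from the earlier date (October 5, 1893) to the later (April 16, 1963):
Day-of-year of October 5, 1893: 278.
Day-of-year of April 16, 1963: 106.
1893 has 365 days, so 365 − 278 = 87 days remain in 1893.
Full years 1894–1962: 53 common + 16 leap = 53×365 + 16×366 = 25201 days.
Total: 87 + 25201 + 106 = 25394 days.
25394 mod 7 = 5, so 5 days before Tuesday is Thursday.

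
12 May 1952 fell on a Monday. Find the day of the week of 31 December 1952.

May 1952: 31 − 12 = 19 days remain.
Then June (30), July (31), August (31), September (30), October (31), November (30): 30 + 31 + 31 + 30 + 31 + 30 = 183 days.
December 1–31, 1952: 31 days.
Total: 19 + 183 + 31 = 233 days.
233 mod 7 = 2, so 2 days after Monday is Wednesday.

Wednesday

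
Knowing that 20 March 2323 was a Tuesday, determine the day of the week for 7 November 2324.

Day-of-year of March 20, 2323: 79.
Day-of-year of November 7, 2324: 312.
2323 has 365 days, so 365 − 79 = 286 days remain in 2323.
Total: 286 + 312 = 598 days.
598 mod 7 = 3, so 3 days after Tuesday is Friday.

Friday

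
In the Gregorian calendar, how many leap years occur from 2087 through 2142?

Years divisible by 4: 2088, 2092, …, 2140 — 14 in all.
Of these, 2100 is divisible by 100 but not 400, so not leap.
Leap years: 14 − 1 = 13.

13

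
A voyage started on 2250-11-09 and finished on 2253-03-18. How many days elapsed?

860

Day-of-year of November 9, 2250: 313.
Day-of-year of March 18, 2253: 77.
2250 has 365 days, so 365 − 313 = 52 days remain in 2250.
Full years: 2251: 365; 2252: 366. Sum = 731.
Total: 52 + 731 + 77 = 860 days.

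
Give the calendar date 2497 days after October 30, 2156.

September 1, 2163

Count 2497 days after October 30, 2156:
October 30, 2156 → October 30, 2157: 365 days.
October 30, 2157 → October 30, 2158: 365 days.
October 30, 2158 → October 30, 2159: 365 days.
October 30, 2159 → October 30, 2160: 366 days (2160 is a leap year).
October 30, 2160 → October 30, 2161: 365 days.
October 30, 2161 → October 30, 2162: 365 days.
October 2162: 31 − 30 = 1 day remains.
Then 10 full months totalling 304 days.
September 1, 2163: 1 day.
Residual: 306 days.
Total: 2497 days.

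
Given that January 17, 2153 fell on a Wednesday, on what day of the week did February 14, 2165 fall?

From January 17, 2153 to January 17, 2165: 12 years, of which 3 contain a Feb 29 — 9×365 + 3×366 = 4383 days.
January 2165: 31 − 17 = 14 days remain.
February 1–14, 2165: 14 days (2165 is not a leap year).
Residual: 28 days.
Total: 4411 days.
4411 mod 7 = 1, so 1 day after Wednesday is Thursday.

Thursday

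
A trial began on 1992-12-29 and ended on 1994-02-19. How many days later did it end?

417

December 29, 1992 → December 29, 1993: 365 days.
December 1993: 31 − 29 = 2 days remain.
Then January (31): 31 days.
February 1–19, 1994: 19 days (1994 is not a leap year).
Residual: 52 days.
Total: 417 days.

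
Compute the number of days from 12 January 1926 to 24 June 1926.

163

January 1926: 31 − 12 = 19 days remain.
Then February 1926 (28), March (31), April (30), May (31): 28 + 31 + 30 + 31 = 120 days.
June 1–24, 1926: 24 days.
Total: 19 + 120 + 24 = 163 days.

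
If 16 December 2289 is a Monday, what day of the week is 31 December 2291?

Thursday

Day-of-year of December 16, 2289: 350.
Day-of-year of December 31, 2291: 365.
2289 has 365 days, so 365 − 350 = 15 days remain in 2289.
Full years: 2290: 365. Sum = 365.
Total: 15 + 365 + 365 = 745 days.
745 mod 7 = 3, so 3 days after Monday is Thursday.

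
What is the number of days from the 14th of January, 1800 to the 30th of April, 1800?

106

January 1800: 31 − 14 = 17 days remain.
Then February 1800 (28), March (31): 28 + 31 = 59 days.
April 1–30, 1800: 30 days.
Total: 17 + 59 + 30 = 106 days.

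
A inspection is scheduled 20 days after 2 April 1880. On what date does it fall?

22 April 1880

Count 20 days after April 2, 1880:
Within April 1880: 22 − 2 = 20 days.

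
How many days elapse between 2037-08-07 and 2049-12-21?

Day-of-year of August 7, 2037: 219.
Day-of-year of December 21, 2049: 355.
2037 has 365 days, so 365 − 219 = 146 days remain in 2037.
Full years 2038–2048: 8 common + 3 leap = 8×365 + 3×366 = 4018 days.
Total: 146 + 4018 + 355 = 4519 days.

4519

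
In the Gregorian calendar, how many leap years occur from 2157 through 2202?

Years divisible by 4 in [2157, 2202]: 2160, 2164, 2168, 2172, 2176, 2180, 2184, 2188, 2192, 2196, 2200.
Of these, 2200 is divisible by 100 but not 400, so not leap.
Leap years: 11 − 1 = 10.

10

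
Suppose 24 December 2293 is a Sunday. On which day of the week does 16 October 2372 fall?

Monday

Day-of-year of December 24, 2293: 358.
Day-of-year of October 16, 2372: 290.
2293 has 365 days, so 365 − 358 = 7 days remain in 2293.
Full years 2294–2371: 60 common + 18 leap = 60×365 + 18×366 = 28488 days.
Total: 7 + 28488 + 290 = 28785 days.
28785 mod 7 = 1, so 1 day after Sunday is Monday.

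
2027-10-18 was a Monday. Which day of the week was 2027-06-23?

Count forward from the earlier date (June 23, 2027) to the later (October 18, 2027):
June 2027: 30 − 23 = 7 days remain.
Then July (31), August (31), September (30): 31 + 31 + 30 = 92 days.
October 1–18, 2027: 18 days.
Total: 7 + 92 + 18 = 117 days.
117 mod 7 = 5, so 5 days before Monday is Wednesday.

Wednesday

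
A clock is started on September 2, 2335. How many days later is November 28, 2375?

From September 2, 2335 to September 2, 2375: 40 years, of which 10 contain a Feb 29 — 30×365 + 10×366 = 14610 days.
September 2375: 30 − 2 = 28 days remain.
Then October (31): 31 days.
November 1–28, 2375: 28 days.
Residual: 87 days.
Total: 14697 days.

14697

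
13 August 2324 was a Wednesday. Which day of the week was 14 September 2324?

August 2324: 31 − 13 = 18 days remain.
September 1–14, 2324: 14 days.
Total: 18 + 14 = 32 days.
32 mod 7 = 4, so 4 days after Wednesday is Sunday.

Sunday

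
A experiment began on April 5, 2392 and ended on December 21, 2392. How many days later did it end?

April 2392: 30 − 5 = 25 days remain.
Then May (31), June (30), July (31), August (31), September (30), October (31), November (30): 31 + 30 + 31 + 31 + 30 + 31 + 30 = 214 days.
December 1–21, 2392: 21 days.
Total: 25 + 214 + 21 = 260 days.

260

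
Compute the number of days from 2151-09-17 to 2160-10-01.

3302

Day-of-year of September 17, 2151: 260.
Day-of-year of October 1, 2160: 275.
2151 has 365 days, so 365 − 260 = 105 days remain in 2151.
Full years 2152–2159: 6 common + 2 leap = 6×365 + 2×366 = 2922 days.
Total: 105 + 2922 + 275 = 3302 days.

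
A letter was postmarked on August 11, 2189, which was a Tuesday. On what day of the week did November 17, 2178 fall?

Tuesday

Count forward from the earlier date (November 17, 2178) to the later (August 11, 2189):
Day-of-year of November 17, 2178: 321.
Day-of-year of August 11, 2189: 223.
2178 has 365 days, so 365 − 321 = 44 days remain in 2178.
Full years 2179–2188: 7 common + 3 leap = 7×365 + 3×366 = 3653 days.
Total: 44 + 3653 + 223 = 3920 days.
3920 is a multiple of 7, so November 17, 2178 falls on the same weekday: Tuesday.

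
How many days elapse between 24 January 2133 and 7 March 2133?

42

January 2133: 31 − 24 = 7 days remain.
Then February 2133 (28): 28 days.
March 1–7, 2133: 7 days.
Total: 7 + 28 + 7 = 42 days.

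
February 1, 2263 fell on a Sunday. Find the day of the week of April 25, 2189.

Count forward from the earlier date (April 25, 2189) to the later (February 1, 2263):
Day-of-year of April 25, 2189: 115.
Day-of-year of February 1, 2263: 32.
2189 has 365 days, so 365 − 115 = 250 days remain in 2189.
Full years 2190–2262: 56 common + 17 leap = 56×365 + 17×366 = 26662 days.
Total: 250 + 26662 + 32 = 26944 days.
26944 mod 7 = 1, so 1 day before Sunday is Saturday.

Saturday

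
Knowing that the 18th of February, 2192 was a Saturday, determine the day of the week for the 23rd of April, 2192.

February 2192: 29 − 18 = 11 days remain (2192 is a leap year, so February has 29 days).
Then March (31): 31 days.
April 1–23, 2192: 23 days.
Total: 11 + 31 + 23 = 65 days.
65 mod 7 = 2, so 2 days after Saturday is Monday.

Monday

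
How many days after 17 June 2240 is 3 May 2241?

320

June 2240: 30 − 17 = 13 days remain.
Then 10 full months totalling 304 days.
May 1–3, 2241: 3 days.
Total: 13 + 304 + 3 = 320 days.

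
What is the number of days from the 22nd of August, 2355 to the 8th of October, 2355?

August 2355: 31 − 22 = 9 days remain.
Then September (30): 30 days.
October 1–8, 2355: 8 days.
Total: 9 + 30 + 8 = 47 days.

47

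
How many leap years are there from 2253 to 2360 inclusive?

Years divisible by 4: 2256, 2260, …, 2360 — 27 in all.
Of these, 2300 is divisible by 100 but not 400, so not leap.
Leap years: 27 − 1 = 26.

26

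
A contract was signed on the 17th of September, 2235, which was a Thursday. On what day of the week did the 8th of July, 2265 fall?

From September 17, 2235 to September 17, 2264: 29 years, of which 8 contain a Feb 29 — 21×365 + 8×366 = 10593 days.
September 2264: 30 − 17 = 13 days remain.
Then 9 full months totalling 273 days.
July 1–8, 2265: 8 days.
Residual: 294 days.
Total: 10887 days.
10887 mod 7 = 2, so 2 days after Thursday is Saturday.

Saturday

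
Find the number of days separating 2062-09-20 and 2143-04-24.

Day-of-year of September 20, 2062: 263.
Day-of-year of April 24, 2143: 114.
2062 has 365 days, so 365 − 263 = 102 days remain in 2062.
Full years 2063–2142: 61 common + 19 leap = 61×365 + 19×366 = 29219 days.
Total: 102 + 29219 + 114 = 29435 days.

29435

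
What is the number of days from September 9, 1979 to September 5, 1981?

September 1979: 30 − 9 = 21 days remain.
Then 23 full months totalling 701 days.
September 1–5, 1981: 5 days.
Total: 21 + 701 + 5 = 727 days.

727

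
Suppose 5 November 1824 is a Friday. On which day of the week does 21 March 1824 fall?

Count forward from the earlier date (March 21, 1824) to the later (November 5, 1824):
March 1824: 31 − 21 = 10 days remain.
Then April (30), May (31), June (30), July (31), August (31), September (30), October (31): 30 + 31 + 30 + 31 + 31 + 30 + 31 = 214 days.
November 1–5, 1824: 5 days.
Total: 10 + 214 + 5 = 229 days.
229 mod 7 = 5, so 5 days before Friday is Sunday.

Sunday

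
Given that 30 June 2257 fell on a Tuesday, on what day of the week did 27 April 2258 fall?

Tuesday

June 2257: 30 − 30 = 0 days remain.
Then 9 full months totalling 274 days.
April 1–27, 2258: 27 days.
Total: 0 + 274 + 27 = 301 days.
301 is a multiple of 7, so 27 April 2258 falls on the same weekday: Tuesday.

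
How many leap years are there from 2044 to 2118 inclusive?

18

Years divisible by 4: 2044, 2048, …, 2116 — 19 in all.
Of these, 2100 is divisible by 100 but not 400, so not leap.
Leap years: 19 − 1 = 18.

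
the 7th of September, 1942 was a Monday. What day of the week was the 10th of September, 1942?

Thursday

Within September 1942: 10 − 7 = 3 days.
3 mod 7 = 3, so 3 days after Monday is Thursday.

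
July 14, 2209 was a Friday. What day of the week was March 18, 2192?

Sunday

Count forward from the earlier date (March 18, 2192) to the later (July 14, 2209):
From March 18, 2192 to March 18, 2209: 17 years, of which 3 contain a Feb 29 — 14×365 + 3×366 = 6208 days.
(2200 is not a leap year (divisible by 100 but not 400).)
March 2209: 31 − 18 = 13 days remain.
Then April (30), May (31), June (30): 30 + 31 + 30 = 91 days.
July 1–14, 2209: 14 days.
Residual: 118 days.
Total: 6326 days.
6326 mod 7 = 5, so 5 days before Friday is Sunday.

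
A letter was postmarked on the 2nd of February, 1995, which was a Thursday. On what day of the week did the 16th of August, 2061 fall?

Day-of-year of February 2, 1995: 33.
Day-of-year of August 16, 2061: 228.
1995 has 365 days, so 365 − 33 = 332 days remain in 1995.
Full years 1996–2060: 48 common + 17 leap = 48×365 + 17×366 = 23742 days.
Total: 332 + 23742 + 228 = 24302 days.
24302 mod 7 = 5, so 5 days after Thursday is Tuesday.

Tuesday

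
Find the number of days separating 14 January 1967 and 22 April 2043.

27857

Day-of-year of January 14, 1967: 14.
Day-of-year of April 22, 2043: 112.
1967 has 365 days, so 365 − 14 = 351 days remain in 1967.
Full years 1968–2042: 56 common + 19 leap = 56×365 + 19×366 = 27394 days.
Total: 351 + 27394 + 112 = 27857 days.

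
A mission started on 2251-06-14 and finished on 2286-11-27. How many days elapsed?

12950

From June 14, 2251 to June 14, 2286: 35 years, of which 9 contain a Feb 29 — 26×365 + 9×366 = 12784 days.
June 2286: 30 − 14 = 16 days remain.
Then July (31), August (31), September (30), October (31): 31 + 31 + 30 + 31 = 123 days.
November 1–27, 2286: 27 days.
Residual: 166 days.
Total: 12950 days.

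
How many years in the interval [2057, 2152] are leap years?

23

Years divisible by 4: 2060, 2064, …, 2152 — 24 in all.
Of these, 2100 is divisible by 100 but not 400, so not leap.
Leap years: 24 − 1 = 23.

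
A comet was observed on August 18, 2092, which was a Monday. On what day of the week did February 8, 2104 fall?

Day-of-year of August 18, 2092: 231.
Day-of-year of February 8, 2104: 39.
2092 has 366 days, so 366 − 231 = 135 days remain in 2092.
Full years 2093–2103: 10 common + 1 leap = 10×365 + 1×366 = 4016 days.
Total: 135 + 4016 + 39 = 4190 days.
4190 mod 7 = 4, so 4 days after Monday is Friday.

Friday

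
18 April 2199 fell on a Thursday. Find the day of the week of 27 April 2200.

Sunday

April 18, 2199 → April 18, 2200: 365 days (2200 is not a leap year (divisible by 100 but not 400)).
Within April 2200: 27 − 18 = 9 days.
Total: 374 days.
374 mod 7 = 3, so 3 days after Thursday is Sunday.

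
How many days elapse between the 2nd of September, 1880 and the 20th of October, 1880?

September 1880: 30 − 2 = 28 days remain.
October 1–20, 1880: 20 days.
Total: 28 + 20 = 48 days.

48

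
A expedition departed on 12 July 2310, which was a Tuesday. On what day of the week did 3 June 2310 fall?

Friday

Count forward from the earlier date (June 3, 2310) to the later (July 12, 2310):
June 2310: 30 − 3 = 27 days remain.
July 1–12, 2310: 12 days.
Total: 27 + 12 = 39 days.
39 mod 7 = 4, so 4 days before Tuesday is Friday.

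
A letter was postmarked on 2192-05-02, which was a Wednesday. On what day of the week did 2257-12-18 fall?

Friday

Day-of-year of May 2, 2192: 123.
Day-of-year of December 18, 2257: 352.
2192 has 366 days, so 366 − 123 = 243 days remain in 2192.
Full years 2193–2256: 49 common + 15 leap = 49×365 + 15×366 = 23375 days.
Total: 243 + 23375 + 352 = 23970 days.
23970 mod 7 = 2, so 2 days after Wednesday is Friday.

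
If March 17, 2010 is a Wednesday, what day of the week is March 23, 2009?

Monday

Count forward from the earlier date (March 23, 2009) to the later (March 17, 2010):
Day-of-year of March 23, 2009: 82.
Day-of-year of March 17, 2010: 76.
2009 has 365 days, so 365 − 82 = 283 days remain in 2009.
Total: 283 + 76 = 359 days.
359 mod 7 = 2, so 2 days before Wednesday is Monday.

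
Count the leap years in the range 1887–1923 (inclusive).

Years divisible by 4 in [1887, 1923]: 1888, 1892, 1896, 1900, 1904, 1908, 1912, 1916, 1920.
Of these, 1900 is divisible by 100 but not 400, so not leap.
Leap years: 9 − 1 = 8.

8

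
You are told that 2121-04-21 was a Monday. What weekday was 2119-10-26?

Count forward from the earlier date (October 26, 2119) to the later (April 21, 2121):
October 26, 2119 → October 26, 2120: 366 days (2120 is a leap year).
October 2120: 31 − 26 = 5 days remain.
Then November (30), December (31), January (31), February 2121 (28), March (31): 30 + 31 + 31 + 28 + 31 = 151 days.
April 1–21, 2121: 21 days.
Residual: 177 days.
Total: 543 days.
543 mod 7 = 4, so 4 days before Monday is Thursday.

Thursday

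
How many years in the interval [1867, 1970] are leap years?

Years divisible by 4: 1868, 1872, …, 1968 — 26 in all.
Of these, 1900 is divisible by 100 but not 400, so not leap.
Leap years: 26 − 1 = 25.

25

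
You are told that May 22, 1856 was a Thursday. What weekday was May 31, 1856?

Saturday

Within May 1856: 31 − 22 = 9 days.
9 mod 7 = 2, so 2 days after Thursday is Saturday.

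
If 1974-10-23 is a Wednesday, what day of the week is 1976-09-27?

October 1974: 31 − 23 = 8 days remain.
Then 22 full months totalling 670 days.
September 1–27, 1976: 27 days.
Total: 8 + 670 + 27 = 705 days.
705 mod 7 = 5, so 5 days after Wednesday is Monday.

Monday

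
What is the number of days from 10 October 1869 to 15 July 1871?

643

Day-of-year of October 10, 1869: 283.
Day-of-year of July 15, 1871: 196.
1869 has 365 days, so 365 − 283 = 82 days remain in 1869.
Full years: 1870: 365. Sum = 365.
Total: 82 + 365 + 196 = 643 days.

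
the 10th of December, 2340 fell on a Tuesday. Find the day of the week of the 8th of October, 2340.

Tuesday

Count forward from the earlier date (October 8, 2340) to the later (December 10, 2340):
October 2340: 31 − 8 = 23 days remain.
Then November (30): 30 days.
December 1–10, 2340: 10 days.
Total: 23 + 30 + 10 = 63 days.
63 is a multiple of 7, so the 8th of October, 2340 falls on the same weekday: Tuesday.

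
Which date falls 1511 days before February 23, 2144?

January 4, 2140

Count 1511 days before February 23, 2144:
January 4, 2140 → January 4, 2141: 366 days (2140 is a leap year).
January 4, 2141 → January 4, 2142: 365 days.
January 4, 2142 → January 4, 2143: 365 days.
January 4, 2143 → January 4, 2144: 365 days.
January 2144: 31 − 4 = 27 days remain.
February 1–23, 2144: 23 days (2144 is a leap year).
Residual: 50 days.
Total: 1511 days.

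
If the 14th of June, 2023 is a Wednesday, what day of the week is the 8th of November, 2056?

Wednesday

Day-of-year of June 14, 2023: 165.
Day-of-year of November 8, 2056: 313.
2023 has 365 days, so 365 − 165 = 200 days remain in 2023.
Full years 2024–2055: 24 common + 8 leap = 24×365 + 8×366 = 11688 days.
Total: 200 + 11688 + 313 = 12201 days.
12201 is a multiple of 7, so the 8th of November, 2056 falls on the same weekday: Wednesday.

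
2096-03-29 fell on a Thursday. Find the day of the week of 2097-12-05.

Thursday

March 29, 2096 → March 29, 2097: 365 days.
March 2097: 31 − 29 = 2 days remain.
Then April (30), May (31), June (30), July (31), August (31), September (30), October (31), November (30): 30 + 31 + 30 + 31 + 31 + 30 + 31 + 30 = 244 days.
December 1–5, 2097: 5 days.
Residual: 251 days.
Total: 616 days.
616 is a multiple of 7, so 2097-12-05 falls on the same weekday: Thursday.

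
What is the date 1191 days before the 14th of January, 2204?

the 10th of October, 2200

Count 1191 days before January 14, 2204:
October 10, 2200 → October 10, 2201: 365 days.
October 10, 2201 → October 10, 2202: 365 days.
October 10, 2202 → October 10, 2203: 365 days.
October 2203: 31 − 10 = 21 days remain.
Then November (30), December (31): 30 + 31 = 61 days.
January 1–14, 2204: 14 days.
Residual: 96 days.
Total: 1191 days.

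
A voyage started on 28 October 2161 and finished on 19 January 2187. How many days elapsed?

9214

From October 28, 2161 to October 28, 2186: 25 years, of which 6 contain a Feb 29 — 19×365 + 6×366 = 9131 days.
October 2186: 31 − 28 = 3 days remain.
Then November (30), December (31): 30 + 31 = 61 days.
January 1–19, 2187: 19 days.
Residual: 83 days.
Total: 9214 days.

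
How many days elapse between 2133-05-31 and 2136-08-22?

May 31, 2133 → May 31, 2134: 365 days.
May 31, 2134 → May 31, 2135: 365 days.
May 31, 2135 → May 31, 2136: 366 days (2136 is a leap year).
May 2136: 31 − 31 = 0 days remain.
Then June (30), July (31): 30 + 31 = 61 days.
August 1–22, 2136: 22 days.
Residual: 83 days.
Total: 1179 days.

1179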